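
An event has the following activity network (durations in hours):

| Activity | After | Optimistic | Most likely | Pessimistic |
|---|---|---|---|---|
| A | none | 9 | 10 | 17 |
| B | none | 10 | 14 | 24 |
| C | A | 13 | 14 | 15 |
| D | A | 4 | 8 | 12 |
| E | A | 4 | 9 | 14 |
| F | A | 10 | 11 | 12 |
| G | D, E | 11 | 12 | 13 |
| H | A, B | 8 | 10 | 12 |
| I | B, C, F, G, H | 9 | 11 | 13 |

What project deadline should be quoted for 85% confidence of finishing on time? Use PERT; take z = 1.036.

45.3 hours

te_A = (9 + 4·10 + 17)/6 = 66/6 = 11; σ²_A = ((17−9)/6)² = 1.778
te_B = (10 + 4·14 + 24)/6 = 90/6 = 15; σ²_B = ((24−10)/6)² = 5.444
te_C = (13 + 4·14 + 15)/6 = 84/6 = 14; σ²_C = ((15−13)/6)² = 0.111
te_D = (4 + 4·8 + 12)/6 = 48/6 = 8; σ²_D = ((12−4)/6)² = 1.778
te_E = (4 + 4·9 + 14)/6 = 54/6 = 9; σ²_E = ((14−4)/6)² = 2.778
te_F = (10 + 4·11 + 12)/6 = 66/6 = 11; σ²_F = ((12−10)/6)² = 0.111
te_G = (11 + 4·12 + 13)/6 = 72/6 = 12; σ²_G = ((13−11)/6)² = 0.111
te_H = (8 + 4·10 + 12)/6 = 60/6 = 10; σ²_H = ((12−8)/6)² = 0.444
te_I = (9 + 4·11 + 13)/6 = 66/6 = 11; σ²_I = ((13−9)/6)² = 0.444

Forward pass:
ES_A = 0; EF_A = 11
ES_B = 0; EF_B = 15
ES_C = 11; EF_C = 11+14 = 25
ES_D = 11; EF_D = 11+8 = 19
ES_E = 11; EF_E = 11+9 = 20
ES_F = 11; EF_F = 11+11 = 22
ES_G = max(EF_D=19, EF_E=20) = 20; EF_G = 20+12 = 32
ES_H = max(EF_A=11, EF_B=15) = 15; EF_H = 15+10 = 25
ES_I = max(EF_B=15, EF_C=25, EF_F=22, EF_G=32, EF_H=25) = 32; EF_I = 32+11 = 43
Expected project duration μ = 43 hours. Critical path: A → E → G → I.

Variance along critical path = 1.778 + 2.778 + 0.111 + 0.444 = 5.111; σ = 2.261 hours.
D = μ + z·σ = 43 + 1.036·2.261 = 45.3 hours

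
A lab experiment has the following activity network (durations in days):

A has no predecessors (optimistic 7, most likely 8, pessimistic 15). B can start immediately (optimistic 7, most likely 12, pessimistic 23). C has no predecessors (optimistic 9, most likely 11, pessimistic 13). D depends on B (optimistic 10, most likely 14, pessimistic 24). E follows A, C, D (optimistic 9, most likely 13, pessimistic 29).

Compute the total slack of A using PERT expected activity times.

19 days

te_A = (7 + 4·8 + 15)/6 = 54/6 = 9
te_B = (7 + 4·12 + 23)/6 = 78/6 = 13
te_C = (9 + 4·11 + 13)/6 = 66/6 = 11
te_D = (10 + 4·14 + 24)/6 = 90/6 = 15
te_E = (9 + 4·13 + 29)/6 = 90/6 = 15

Forward pass:
ES_A = 0; EF_A = 9
ES_B = 0; EF_B = 13
ES_C = 0; EF_C = 11
ES_D = 13; EF_D = 13+15 = 28
ES_E = max(EF_A=9, EF_C=11, EF_D=28) = 28; EF_E = 28+15 = 43
Expected project duration μ = 43 days. Critical path: B → D → E.

Backward pass:
LF_E = 43; LS_E = 43−15 = 28
LF_D = LS_E = 28; LS_D = 28−15 = 13
LF_C = LS_E = 28; LS_C = 28−11 = 17
LF_B = LS_D = 13; LS_B = 13−13 = 0
LF_A = LS_E = 28; LS_A = 28−9 = 19
Slack_A = LS_A − ES_A = 19 − 0 = 19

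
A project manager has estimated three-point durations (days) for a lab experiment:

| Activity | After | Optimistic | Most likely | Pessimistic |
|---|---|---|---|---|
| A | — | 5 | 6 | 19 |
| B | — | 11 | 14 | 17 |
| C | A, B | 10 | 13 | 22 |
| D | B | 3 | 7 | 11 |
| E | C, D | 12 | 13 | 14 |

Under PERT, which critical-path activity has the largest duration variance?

te_A = (5 + 4·6 + 19)/6 = 48/6 = 8; σ²_A = ((19−5)/6)² = 5.444
te_B = (11 + 4·14 + 17)/6 = 84/6 = 14; σ²_B = ((17−11)/6)² = 1.000
te_C = (10 + 4·13 + 22)/6 = 84/6 = 14; σ²_C = ((22−10)/6)² = 4.000
te_D = (3 + 4·7 + 11)/6 = 42/6 = 7; σ²_D = ((11−3)/6)² = 1.778
te_E = (12 + 4·13 + 14)/6 = 78/6 = 13; σ²_E = ((14−12)/6)² = 0.111

Forward pass:
ES_A = 0; EF_A = 8
ES_B = 0; EF_B = 14
ES_C = max(EF_A=8, EF_B=14) = 14; EF_C = 14+14 = 28
ES_D = 14; EF_D = 14+7 = 21
ES_E = max(EF_C=28, EF_D=21) = 28; EF_E = 28+13 = 41
Expected project duration μ = 41 days. Critical path: B → C → E.

Variances on critical path: σ²_B=1.000, σ²_C=4.000, σ²_E=0.111.
Largest is σ²_C = 4.000.

C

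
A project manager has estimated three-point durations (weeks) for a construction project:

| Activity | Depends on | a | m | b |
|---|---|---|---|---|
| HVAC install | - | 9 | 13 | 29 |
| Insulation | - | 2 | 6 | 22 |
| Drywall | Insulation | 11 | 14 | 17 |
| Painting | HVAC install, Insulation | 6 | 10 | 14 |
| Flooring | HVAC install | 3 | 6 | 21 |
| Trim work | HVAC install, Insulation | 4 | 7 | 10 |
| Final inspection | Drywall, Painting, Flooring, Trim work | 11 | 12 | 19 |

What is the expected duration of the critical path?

38 weeks

te_HVAC install = (9 + 4·13 + 29)/6 = 90/6 = 15
te_Insulation = (2 + 4·6 + 22)/6 = 48/6 = 8
te_Drywall = (11 + 4·14 + 17)/6 = 84/6 = 14
te_Painting = (6 + 4·10 + 14)/6 = 60/6 = 10
te_Flooring = (3 + 4·6 + 21)/6 = 48/6 = 8
te_Trim work = (4 + 4·7 + 10)/6 = 42/6 = 7
te_Final inspection = (11 + 4·12 + 19)/6 = 78/6 = 13

Forward pass:
ES_HVAC install = 0; EF_HVAC install = 15
ES_Insulation = 0; EF_Insulation = 8
ES_Drywall = 8; EF_Drywall = 8+14 = 22
ES_Painting = max(EF_HVAC install=15, EF_Insulation=8) = 15; EF_Painting = 15+10 = 25
ES_Flooring = 15; EF_Flooring = 15+8 = 23
ES_Trim work = max(EF_HVAC install=15, EF_Insulation=8) = 15; EF_Trim work = 15+7 = 22
ES_Final inspection = max(EF_Drywall=22, EF_Painting=25, EF_Flooring=23, EF_Trim work=22) = 25; EF_Final inspection = 25+13 = 38
Expected project duration μ = 38 weeks. Critical path: HVAC install → Painting → Final inspection.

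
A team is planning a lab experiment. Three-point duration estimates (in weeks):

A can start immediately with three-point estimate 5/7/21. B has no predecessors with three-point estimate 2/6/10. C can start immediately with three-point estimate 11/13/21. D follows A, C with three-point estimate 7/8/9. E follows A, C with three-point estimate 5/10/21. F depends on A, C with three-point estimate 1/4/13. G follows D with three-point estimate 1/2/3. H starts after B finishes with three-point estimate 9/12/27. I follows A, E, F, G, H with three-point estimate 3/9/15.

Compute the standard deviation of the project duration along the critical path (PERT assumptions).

3.73 weeks

te_A = (5 + 4·7 + 21)/6 = 54/6 = 9; σ²_A = ((21−5)/6)² = 7.111
te_B = (2 + 4·6 + 10)/6 = 36/6 = 6; σ²_B = ((10−2)/6)² = 1.778
te_C = (11 + 4·13 + 21)/6 = 84/6 = 14; σ²_C = ((21−11)/6)² = 2.778
te_D = (7 + 4·8 + 9)/6 = 48/6 = 8; σ²_D = ((9−7)/6)² = 0.111
te_E = (5 + 4·10 + 21)/6 = 66/6 = 11; σ²_E = ((21−5)/6)² = 7.111
te_F = (1 + 4·4 + 13)/6 = 30/6 = 5; σ²_F = ((13−1)/6)² = 4.000
te_G = (1 + 4·2 + 3)/6 = 12/6 = 2; σ²_G = ((3−1)/6)² = 0.111
te_H = (9 + 4·12 + 27)/6 = 84/6 = 14; σ²_H = ((27−9)/6)² = 9.000
te_I = (3 + 4·9 + 15)/6 = 54/6 = 9; σ²_I = ((15−3)/6)² = 4.000

Forward pass:
ES_A = 0; EF_A = 9
ES_B = 0; EF_B = 6
ES_C = 0; EF_C = 14
ES_D = max(EF_A=9, EF_C=14) = 14; EF_D = 14+8 = 22
ES_E = max(EF_A=9, EF_C=14) = 14; EF_E = 14+11 = 25
ES_F = max(EF_A=9, EF_C=14) = 14; EF_F = 14+5 = 19
ES_G = 22; EF_G = 22+2 = 24
ES_H = 6; EF_H = 6+14 = 20
ES_I = max(EF_A=9, EF_E=25, EF_F=19, EF_G=24, EF_H=20) = 25; EF_I = 25+9 = 34
Expected project duration μ = 34 weeks. Critical path: C → E → I.

Variance along critical path = 2.778 + 7.111 + 4.000 = 13.889
σ = √13.889 = 3.727 weeks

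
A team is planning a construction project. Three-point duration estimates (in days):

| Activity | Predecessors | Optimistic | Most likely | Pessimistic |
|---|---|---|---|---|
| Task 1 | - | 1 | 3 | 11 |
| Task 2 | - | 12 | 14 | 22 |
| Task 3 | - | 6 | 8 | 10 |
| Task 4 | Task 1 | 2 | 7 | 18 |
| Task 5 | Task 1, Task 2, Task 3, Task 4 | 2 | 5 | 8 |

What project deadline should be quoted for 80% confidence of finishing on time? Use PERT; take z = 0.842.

21.6 days

te_Task 1 = (1 + 4·3 + 11)/6 = 24/6 = 4; σ²_Task 1 = ((11−1)/6)² = 2.778
te_Task 2 = (12 + 4·14 + 22)/6 = 90/6 = 15; σ²_Task 2 = ((22−12)/6)² = 2.778
te_Task 3 = (6 + 4·8 + 10)/6 = 48/6 = 8; σ²_Task 3 = ((10−6)/6)² = 0.444
te_Task 4 = (2 + 4·7 + 18)/6 = 48/6 = 8; σ²_Task 4 = ((18−2)/6)² = 7.111
te_Task 5 = (2 + 4·5 + 8)/6 = 30/6 = 5; σ²_Task 5 = ((8−2)/6)² = 1.000

Forward pass:
ES_Task 1 = 0; EF_Task 1 = 4
ES_Task 2 = 0; EF_Task 2 = 15
ES_Task 3 = 0; EF_Task 3 = 8
ES_Task 4 = 4; EF_Task 4 = 4+8 = 12
ES_Task 5 = max(EF_Task 1=4, EF_Task 2=15, EF_Task 3=8, EF_Task 4=12) = 15; EF_Task 5 = 15+5 = 20
Expected project duration μ = 20 days. Critical path: Task 2 → Task 5.

Variance along critical path = 2.778 + 1.000 = 3.778; σ = 1.944 days.
D = μ + z·σ = 20 + 0.842·1.944 = 21.6 days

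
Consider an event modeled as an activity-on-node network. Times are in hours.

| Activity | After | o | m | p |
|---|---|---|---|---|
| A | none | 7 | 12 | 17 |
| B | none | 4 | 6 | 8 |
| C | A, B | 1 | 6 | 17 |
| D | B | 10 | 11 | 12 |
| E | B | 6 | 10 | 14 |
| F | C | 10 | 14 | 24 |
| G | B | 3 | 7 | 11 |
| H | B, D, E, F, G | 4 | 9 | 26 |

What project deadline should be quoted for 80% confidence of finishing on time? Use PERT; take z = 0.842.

te_A = (7 + 4·12 + 17)/6 = 72/6 = 12; σ²_A = ((17−7)/6)² = 2.778
te_B = (4 + 4·6 + 8)/6 = 36/6 = 6; σ²_B = ((8−4)/6)² = 0.444
te_C = (1 + 4·6 + 17)/6 = 42/6 = 7; σ²_C = ((17−1)/6)² = 7.111
te_D = (10 + 4·11 + 12)/6 = 66/6 = 11; σ²_D = ((12−10)/6)² = 0.111
te_E = (6 + 4·10 + 14)/6 = 60/6 = 10; σ²_E = ((14−6)/6)² = 1.778
te_F = (10 + 4·14 + 24)/6 = 90/6 = 15; σ²_F = ((24−10)/6)² = 5.444
te_G = (3 + 4·7 + 11)/6 = 42/6 = 7; σ²_G = ((11−3)/6)² = 1.778
te_H = (4 + 4·9 + 26)/6 = 66/6 = 11; σ²_H = ((26−4)/6)² = 13.444

Forward pass:
ES_A = 0; EF_A = 12
ES_B = 0; EF_B = 6
ES_C = max(EF_A=12, EF_B=6) = 12; EF_C = 12+7 = 19
ES_D = 6; EF_D = 6+11 = 17
ES_E = 6; EF_E = 6+10 = 16
ES_F = 19; EF_F = 19+15 = 34
ES_G = 6; EF_G = 6+7 = 13
ES_H = max(EF_B=6, EF_D=17, EF_E=16, EF_F=34, EF_G=13) = 34; EF_H = 34+11 = 45
Expected project duration μ = 45 hours. Critical path: A → C → F → H.

Variance along critical path = 2.778 + 7.111 + 5.444 + 13.444 = 28.778; σ = 5.364 hours.
D = μ + z·σ = 45 + 0.842·5.364 = 49.5 hours

49.5 hours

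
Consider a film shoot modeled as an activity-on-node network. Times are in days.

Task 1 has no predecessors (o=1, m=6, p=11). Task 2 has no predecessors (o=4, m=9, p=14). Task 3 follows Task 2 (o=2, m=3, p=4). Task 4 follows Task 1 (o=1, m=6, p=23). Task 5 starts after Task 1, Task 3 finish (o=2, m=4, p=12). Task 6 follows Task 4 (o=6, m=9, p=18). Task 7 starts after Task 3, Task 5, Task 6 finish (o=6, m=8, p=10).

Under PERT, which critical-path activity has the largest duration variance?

Task 4

te_Task 1 = (1 + 4·6 + 11)/6 = 36/6 = 6; σ²_Task 1 = ((11−1)/6)² = 2.778
te_Task 2 = (4 + 4·9 + 14)/6 = 54/6 = 9; σ²_Task 2 = ((14−4)/6)² = 2.778
te_Task 3 = (2 + 4·3 + 4)/6 = 18/6 = 3; σ²_Task 3 = ((4−2)/6)² = 0.111
te_Task 4 = (1 + 4·6 + 23)/6 = 48/6 = 8; σ²_Task 4 = ((23−1)/6)² = 13.444
te_Task 5 = (2 + 4·4 + 12)/6 = 30/6 = 5; σ²_Task 5 = ((12−2)/6)² = 2.778
te_Task 6 = (6 + 4·9 + 18)/6 = 60/6 = 10; σ²_Task 6 = ((18−6)/6)² = 4.000
te_Task 7 = (6 + 4·8 + 10)/6 = 48/6 = 8; σ²_Task 7 = ((10−6)/6)² = 0.444

Forward pass:
ES_Task 1 = 0; EF_Task 1 = 6
ES_Task 2 = 0; EF_Task 2 = 9
ES_Task 3 = 9; EF_Task 3 = 9+3 = 12
ES_Task 4 = 6; EF_Task 4 = 6+8 = 14
ES_Task 5 = max(EF_Task 1=6, EF_Task 3=12) = 12; EF_Task 5 = 12+5 = 17
ES_Task 6 = 14; EF_Task 6 = 14+10 = 24
ES_Task 7 = max(EF_Task 3=12, EF_Task 5=17, EF_Task 6=24) = 24; EF_Task 7 = 24+8 = 32
Expected project duration μ = 32 days. Critical path: Task 1 → Task 4 → Task 6 → Task 7.

Variances on critical path: σ²_Task 1=2.778, σ²_Task 4=13.444, σ²_Task 6=4.000, σ²_Task 7=0.444.
Largest is σ²_Task 4 = 13.444.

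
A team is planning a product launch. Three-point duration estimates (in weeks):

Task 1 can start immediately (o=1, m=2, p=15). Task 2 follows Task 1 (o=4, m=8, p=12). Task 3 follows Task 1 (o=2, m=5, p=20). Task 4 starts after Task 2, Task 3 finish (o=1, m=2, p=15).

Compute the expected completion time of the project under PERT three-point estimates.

te_Task 1 = (1 + 4·2 + 15)/6 = 24/6 = 4
te_Task 2 = (4 + 4·8 + 12)/6 = 48/6 = 8
te_Task 3 = (2 + 4·5 + 20)/6 = 42/6 = 7
te_Task 4 = (1 + 4·2 + 15)/6 = 24/6 = 4

Forward pass:
ES_Task 1 = 0; EF_Task 1 = 4
ES_Task 2 = 4; EF_Task 2 = 4+8 = 12
ES_Task 3 = 4; EF_Task 3 = 4+7 = 11
ES_Task 4 = max(EF_Task 2=12, EF_Task 3=11) = 12; EF_Task 4 = 12+4 = 16
Expected project duration μ = 16 weeks. Critical path: Task 1 → Task 2 → Task 4.

16 weeks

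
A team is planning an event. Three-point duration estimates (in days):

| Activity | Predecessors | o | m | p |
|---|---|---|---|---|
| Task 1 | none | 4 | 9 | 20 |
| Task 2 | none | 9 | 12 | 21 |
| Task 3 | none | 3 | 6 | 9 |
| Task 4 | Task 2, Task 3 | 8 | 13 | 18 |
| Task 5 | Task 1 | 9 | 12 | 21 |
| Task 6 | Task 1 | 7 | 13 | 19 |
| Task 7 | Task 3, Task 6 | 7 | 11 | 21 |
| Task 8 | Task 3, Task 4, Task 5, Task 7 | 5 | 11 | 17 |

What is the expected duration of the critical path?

te_Task 1 = (4 + 4·9 + 20)/6 = 60/6 = 10
te_Task 2 = (9 + 4·12 + 21)/6 = 78/6 = 13
te_Task 3 = (3 + 4·6 + 9)/6 = 36/6 = 6
te_Task 4 = (8 + 4·13 + 18)/6 = 78/6 = 13
te_Task 5 = (9 + 4·12 + 21)/6 = 78/6 = 13
te_Task 6 = (7 + 4·13 + 19)/6 = 78/6 = 13
te_Task 7 = (7 + 4·11 + 21)/6 = 72/6 = 12
te_Task 8 = (5 + 4·11 + 17)/6 = 66/6 = 11

Forward pass:
ES_Task 1 = 0; EF_Task 1 = 10
ES_Task 2 = 0; EF_Task 2 = 13
ES_Task 3 = 0; EF_Task 3 = 6
ES_Task 4 = max(EF_Task 2=13, EF_Task 3=6) = 13; EF_Task 4 = 13+13 = 26
ES_Task 5 = 10; EF_Task 5 = 10+13 = 23
ES_Task 6 = 10; EF_Task 6 = 10+13 = 23
ES_Task 7 = max(EF_Task 3=6, EF_Task 6=23) = 23; EF_Task 7 = 23+12 = 35
ES_Task 8 = max(EF_Task 3=6, EF_Task 4=26, EF_Task 5=23, EF_Task 7=35) = 35; EF_Task 8 = 35+11 = 46
Expected project duration μ = 46 days. Critical path: Task 1 → Task 6 → Task 7 → Task 8.

46 days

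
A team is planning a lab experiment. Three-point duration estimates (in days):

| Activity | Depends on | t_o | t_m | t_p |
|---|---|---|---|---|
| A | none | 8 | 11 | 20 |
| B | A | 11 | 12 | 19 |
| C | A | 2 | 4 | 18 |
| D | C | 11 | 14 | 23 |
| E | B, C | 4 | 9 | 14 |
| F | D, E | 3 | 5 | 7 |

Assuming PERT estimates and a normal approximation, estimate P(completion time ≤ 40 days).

0.631

te_A = (8 + 4·11 + 20)/6 = 72/6 = 12; σ²_A = ((20−8)/6)² = 4.000
te_B = (11 + 4·12 + 19)/6 = 78/6 = 13; σ²_B = ((19−11)/6)² = 1.778
te_C = (2 + 4·4 + 18)/6 = 36/6 = 6; σ²_C = ((18−2)/6)² = 7.111
te_D = (11 + 4·14 + 23)/6 = 90/6 = 15; σ²_D = ((23−11)/6)² = 4.000
te_E = (4 + 4·9 + 14)/6 = 54/6 = 9; σ²_E = ((14−4)/6)² = 2.778
te_F = (3 + 4·5 + 7)/6 = 30/6 = 5; σ²_F = ((7−3)/6)² = 0.444

Forward pass:
ES_A = 0; EF_A = 12
ES_B = 12; EF_B = 12+13 = 25
ES_C = 12; EF_C = 12+6 = 18
ES_D = 18; EF_D = 18+15 = 33
ES_E = max(EF_B=25, EF_C=18) = 25; EF_E = 25+9 = 34
ES_F = max(EF_D=33, EF_E=34) = 34; EF_F = 34+5 = 39
Expected project duration μ = 39 days. Critical path: A → B → E → F.

Variance along critical path = 4.000 + 1.778 + 2.778 + 0.444 = 9.000; σ = √9.000 = 3.000 days.
Z = (40 − 39) / 3.000 = 0.333
P(T ≤ 40) = Φ(0.333) ≈ 0.631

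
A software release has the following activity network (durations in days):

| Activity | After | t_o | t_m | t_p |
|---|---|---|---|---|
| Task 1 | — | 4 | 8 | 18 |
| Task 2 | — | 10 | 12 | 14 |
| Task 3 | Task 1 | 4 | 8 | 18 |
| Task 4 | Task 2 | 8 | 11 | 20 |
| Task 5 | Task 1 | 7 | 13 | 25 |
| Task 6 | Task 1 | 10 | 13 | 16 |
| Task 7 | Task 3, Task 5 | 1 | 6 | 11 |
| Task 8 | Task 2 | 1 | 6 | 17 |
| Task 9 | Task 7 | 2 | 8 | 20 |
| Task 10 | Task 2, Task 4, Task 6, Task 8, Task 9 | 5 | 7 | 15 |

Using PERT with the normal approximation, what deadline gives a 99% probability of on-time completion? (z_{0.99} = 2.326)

te_Task 1 = (4 + 4·8 + 18)/6 = 54/6 = 9; σ²_Task 1 = ((18−4)/6)² = 5.444
te_Task 2 = (10 + 4·12 + 14)/6 = 72/6 = 12; σ²_Task 2 = ((14−10)/6)² = 0.444
te_Task 3 = (4 + 4·8 + 18)/6 = 54/6 = 9; σ²_Task 3 = ((18−4)/6)² = 5.444
te_Task 4 = (8 + 4·11 + 20)/6 = 72/6 = 12; σ²_Task 4 = ((20−8)/6)² = 4.000
te_Task 5 = (7 + 4·13 + 25)/6 = 84/6 = 14; σ²_Task 5 = ((25−7)/6)² = 9.000
te_Task 6 = (10 + 4·13 + 16)/6 = 78/6 = 13; σ²_Task 6 = ((16−10)/6)² = 1.000
te_Task 7 = (1 + 4·6 + 11)/6 = 36/6 = 6; σ²_Task 7 = ((11−1)/6)² = 2.778
te_Task 8 = (1 + 4·6 + 17)/6 = 42/6 = 7; σ²_Task 8 = ((17−1)/6)² = 7.111
te_Task 9 = (2 + 4·8 + 20)/6 = 54/6 = 9; σ²_Task 9 = ((20−2)/6)² = 9.000
te_Task 10 = (5 + 4·7 + 15)/6 = 48/6 = 8; σ²_Task 10 = ((15−5)/6)² = 2.778

Forward pass:
ES_Task 1 = 0; EF_Task 1 = 9
ES_Task 2 = 0; EF_Task 2 = 12
ES_Task 3 = 9; EF_Task 3 = 9+9 = 18
ES_Task 4 = 12; EF_Task 4 = 12+12 = 24
ES_Task 5 = 9; EF_Task 5 = 9+14 = 23
ES_Task 6 = 9; EF_Task 6 = 9+13 = 22
ES_Task 7 = max(EF_Task 3=18, EF_Task 5=23) = 23; EF_Task 7 = 23+6 = 29
ES_Task 8 = 12; EF_Task 8 = 12+7 = 19
ES_Task 9 = 29; EF_Task 9 = 29+9 = 38
ES_Task 10 = max(EF_Task 2=12, EF_Task 4=24, EF_Task 6=22, EF_Task 8=19, EF_Task 9=38) = 38; EF_Task 10 = 38+8 = 46
Expected project duration μ = 46 days. Critical path: Task 1 → Task 5 → Task 7 → Task 9 → Task 10.

Variance along critical path = 5.444 + 9.000 + 2.778 + 9.000 + 2.778 = 29.000; σ = 5.385 days.
D = μ + z·σ = 46 + 2.326·5.385 = 58.5 days

58.5 days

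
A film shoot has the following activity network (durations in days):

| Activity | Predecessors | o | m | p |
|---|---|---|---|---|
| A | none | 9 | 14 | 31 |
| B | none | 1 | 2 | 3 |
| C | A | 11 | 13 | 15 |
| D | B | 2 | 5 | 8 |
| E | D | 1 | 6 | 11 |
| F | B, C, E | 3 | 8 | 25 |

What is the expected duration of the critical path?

39 days

te_A = (9 + 4·14 + 31)/6 = 96/6 = 16
te_B = (1 + 4·2 + 3)/6 = 12/6 = 2
te_C = (11 + 4·13 + 15)/6 = 78/6 = 13
te_D = (2 + 4·5 + 8)/6 = 30/6 = 5
te_E = (1 + 4·6 + 11)/6 = 36/6 = 6
te_F = (3 + 4·8 + 25)/6 = 60/6 = 10

Forward pass:
ES_A = 0; EF_A = 16
ES_B = 0; EF_B = 2
ES_C = 16; EF_C = 16+13 = 29
ES_D = 2; EF_D = 2+5 = 7
ES_E = 7; EF_E = 7+6 = 13
ES_F = max(EF_B=2, EF_C=29, EF_E=13) = 29; EF_F = 29+10 = 39
Expected project duration μ = 39 days. Critical path: A → C → F.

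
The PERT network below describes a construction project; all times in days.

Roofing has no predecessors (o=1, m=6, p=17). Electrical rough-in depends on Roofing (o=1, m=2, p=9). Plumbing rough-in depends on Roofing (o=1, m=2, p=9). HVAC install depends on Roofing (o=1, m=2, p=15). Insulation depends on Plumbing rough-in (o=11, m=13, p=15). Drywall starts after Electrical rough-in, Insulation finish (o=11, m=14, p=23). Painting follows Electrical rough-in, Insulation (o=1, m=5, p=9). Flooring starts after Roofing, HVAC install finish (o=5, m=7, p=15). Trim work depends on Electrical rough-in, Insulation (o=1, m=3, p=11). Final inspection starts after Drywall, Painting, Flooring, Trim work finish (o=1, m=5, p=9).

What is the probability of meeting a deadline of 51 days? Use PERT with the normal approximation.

te_Roofing = (1 + 4·6 + 17)/6 = 42/6 = 7; σ²_Roofing = ((17−1)/6)² = 7.111
te_Electrical rough-in = (1 + 4·2 + 9)/6 = 18/6 = 3; σ²_Electrical rough-in = ((9−1)/6)² = 1.778
te_Plumbing rough-in = (1 + 4·2 + 9)/6 = 18/6 = 3; σ²_Plumbing rough-in = ((9−1)/6)² = 1.778
te_HVAC install = (1 + 4·2 + 15)/6 = 24/6 = 4; σ²_HVAC install = ((15−1)/6)² = 5.444
te_Insulation = (11 + 4·13 + 15)/6 = 78/6 = 13; σ²_Insulation = ((15−11)/6)² = 0.444
te_Drywall = (11 + 4·14 + 23)/6 = 90/6 = 15; σ²_Drywall = ((23−11)/6)² = 4.000
te_Painting = (1 + 4·5 + 9)/6 = 30/6 = 5; σ²_Painting = ((9−1)/6)² = 1.778
te_Flooring = (5 + 4·7 + 15)/6 = 48/6 = 8; σ²_Flooring = ((15−5)/6)² = 2.778
te_Trim work = (1 + 4·3 + 11)/6 = 24/6 = 4; σ²_Trim work = ((11−1)/6)² = 2.778
te_Final inspection = (1 + 4·5 + 9)/6 = 30/6 = 5; σ²_Final inspection = ((9−1)/6)² = 1.778

Forward pass:
ES_Roofing = 0; EF_Roofing = 7
ES_Electrical rough-in = 7; EF_Electrical rough-in = 7+3 = 10
ES_Plumbing rough-in = 7; EF_Plumbing rough-in = 7+3 = 10
ES_HVAC install = 7; EF_HVAC install = 7+4 = 11
ES_Insulation = 10; EF_Insulation = 10+13 = 23
ES_Drywall = max(EF_Electrical rough-in=10, EF_Insulation=23) = 23; EF_Drywall = 23+15 = 38
ES_Painting = max(EF_Electrical rough-in=10, EF_Insulation=23) = 23; EF_Painting = 23+5 = 28
ES_Flooring = max(EF_Roofing=7, EF_HVAC install=11) = 11; EF_Flooring = 11+8 = 19
ES_Trim work = max(EF_Electrical rough-in=10, EF_Insulation=23) = 23; EF_Trim work = 23+4 = 27
ES_Final inspection = max(EF_Drywall=38, EF_Painting=28, EF_Flooring=19, EF_Trim work=27) = 38; EF_Final inspection = 38+5 = 43
Expected project duration μ = 43 days. Critical path: Roofing → Plumbing rough-in → Insulation → Drywall → Final inspection.

Variance along critical path = 7.111 + 1.778 + 0.444 + 4.000 + 1.778 = 15.111; σ = √15.111 = 3.887 days.
Z = (51 − 43) / 3.887 = 2.058
P(T ≤ 51) = Φ(2.058) ≈ 0.980

0.980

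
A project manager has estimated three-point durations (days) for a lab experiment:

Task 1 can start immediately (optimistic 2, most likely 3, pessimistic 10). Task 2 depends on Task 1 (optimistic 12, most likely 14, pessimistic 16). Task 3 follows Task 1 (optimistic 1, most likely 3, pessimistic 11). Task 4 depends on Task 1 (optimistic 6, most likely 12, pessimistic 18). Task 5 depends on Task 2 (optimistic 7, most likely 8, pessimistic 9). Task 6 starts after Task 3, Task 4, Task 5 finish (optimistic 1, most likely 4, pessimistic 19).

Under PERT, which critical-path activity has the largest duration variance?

Task 6

te_Task 1 = (2 + 4·3 + 10)/6 = 24/6 = 4; σ²_Task 1 = ((10−2)/6)² = 1.778
te_Task 2 = (12 + 4·14 + 16)/6 = 84/6 = 14; σ²_Task 2 = ((16−12)/6)² = 0.444
te_Task 3 = (1 + 4·3 + 11)/6 = 24/6 = 4; σ²_Task 3 = ((11−1)/6)² = 2.778
te_Task 4 = (6 + 4·12 + 18)/6 = 72/6 = 12; σ²_Task 4 = ((18−6)/6)² = 4.000
te_Task 5 = (7 + 4·8 + 9)/6 = 48/6 = 8; σ²_Task 5 = ((9−7)/6)² = 0.111
te_Task 6 = (1 + 4·4 + 19)/6 = 36/6 = 6; σ²_Task 6 = ((19−1)/6)² = 9.000

Forward pass:
ES_Task 1 = 0; EF_Task 1 = 4
ES_Task 2 = 4; EF_Task 2 = 4+14 = 18
ES_Task 3 = 4; EF_Task 3 = 4+4 = 8
ES_Task 4 = 4; EF_Task 4 = 4+12 = 16
ES_Task 5 = 18; EF_Task 5 = 18+8 = 26
ES_Task 6 = max(EF_Task 3=8, EF_Task 4=16, EF_Task 5=26) = 26; EF_Task 6 = 26+6 = 32
Expected project duration μ = 32 days. Critical path: Task 1 → Task 2 → Task 5 → Task 6.

Variances on critical path: σ²_Task 1=1.778, σ²_Task 2=0.444, σ²_Task 5=0.111, σ²_Task 6=9.000.
Largest is σ²_Task 6 = 9.000.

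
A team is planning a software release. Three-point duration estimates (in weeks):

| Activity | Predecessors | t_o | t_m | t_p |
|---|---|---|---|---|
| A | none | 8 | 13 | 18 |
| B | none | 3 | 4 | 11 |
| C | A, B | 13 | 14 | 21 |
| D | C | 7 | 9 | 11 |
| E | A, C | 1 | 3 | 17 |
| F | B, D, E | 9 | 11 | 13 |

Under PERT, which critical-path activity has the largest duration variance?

te_A = (8 + 4·13 + 18)/6 = 78/6 = 13; σ²_A = ((18−8)/6)² = 2.778
te_B = (3 + 4·4 + 11)/6 = 30/6 = 5; σ²_B = ((11−3)/6)² = 1.778
te_C = (13 + 4·14 + 21)/6 = 90/6 = 15; σ²_C = ((21−13)/6)² = 1.778
te_D = (7 + 4·9 + 11)/6 = 54/6 = 9; σ²_D = ((11−7)/6)² = 0.444
te_E = (1 + 4·3 + 17)/6 = 30/6 = 5; σ²_E = ((17−1)/6)² = 7.111
te_F = (9 + 4·11 + 13)/6 = 66/6 = 11; σ²_F = ((13−9)/6)² = 0.444

Forward pass:
ES_A = 0; EF_A = 13
ES_B = 0; EF_B = 5
ES_C = max(EF_A=13, EF_B=5) = 13; EF_C = 13+15 = 28
ES_D = 28; EF_D = 28+9 = 37
ES_E = max(EF_A=13, EF_C=28) = 28; EF_E = 28+5 = 33
ES_F = max(EF_B=5, EF_D=37, EF_E=33) = 37; EF_F = 37+11 = 48
Expected project duration μ = 48 weeks. Critical path: A → C → D → F.

Variances on critical path: σ²_A=2.778, σ²_C=1.778, σ²_D=0.444, σ²_F=0.444.
Largest is σ²_A = 2.778.

A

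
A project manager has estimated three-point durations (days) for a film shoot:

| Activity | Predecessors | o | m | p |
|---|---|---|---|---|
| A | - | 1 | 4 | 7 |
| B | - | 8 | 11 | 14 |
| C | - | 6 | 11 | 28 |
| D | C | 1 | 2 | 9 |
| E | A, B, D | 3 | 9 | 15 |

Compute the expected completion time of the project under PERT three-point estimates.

te_A = (1 + 4·4 + 7)/6 = 24/6 = 4
te_B = (8 + 4·11 + 14)/6 = 66/6 = 11
te_C = (6 + 4·11 + 28)/6 = 78/6 = 13
te_D = (1 + 4·2 + 9)/6 = 18/6 = 3
te_E = (3 + 4·9 + 15)/6 = 54/6 = 9

Forward pass:
ES_A = 0; EF_A = 4
ES_B = 0; EF_B = 11
ES_C = 0; EF_C = 13
ES_D = 13; EF_D = 13+3 = 16
ES_E = max(EF_A=4, EF_B=11, EF_D=16) = 16; EF_E = 16+9 = 25
Expected project duration μ = 25 days. Critical path: C → D → E.

25 days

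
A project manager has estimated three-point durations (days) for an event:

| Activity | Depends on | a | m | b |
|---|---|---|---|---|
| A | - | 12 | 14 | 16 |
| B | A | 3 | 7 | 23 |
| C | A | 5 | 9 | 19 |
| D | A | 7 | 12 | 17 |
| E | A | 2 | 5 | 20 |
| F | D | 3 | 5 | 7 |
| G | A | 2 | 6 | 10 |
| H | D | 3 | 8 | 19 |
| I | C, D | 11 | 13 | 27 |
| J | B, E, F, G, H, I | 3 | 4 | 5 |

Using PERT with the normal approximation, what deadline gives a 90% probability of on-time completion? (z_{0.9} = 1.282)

49.1 days

te_A = (12 + 4·14 + 16)/6 = 84/6 = 14; σ²_A = ((16−12)/6)² = 0.444
te_B = (3 + 4·7 + 23)/6 = 54/6 = 9; σ²_B = ((23−3)/6)² = 11.111
te_C = (5 + 4·9 + 19)/6 = 60/6 = 10; σ²_C = ((19−5)/6)² = 5.444
te_D = (7 + 4·12 + 17)/6 = 72/6 = 12; σ²_D = ((17−7)/6)² = 2.778
te_E = (2 + 4·5 + 20)/6 = 42/6 = 7; σ²_E = ((20−2)/6)² = 9.000
te_F = (3 + 4·5 + 7)/6 = 30/6 = 5; σ²_F = ((7−3)/6)² = 0.444
te_G = (2 + 4·6 + 10)/6 = 36/6 = 6; σ²_G = ((10−2)/6)² = 1.778
te_H = (3 + 4·8 + 19)/6 = 54/6 = 9; σ²_H = ((19−3)/6)² = 7.111
te_I = (11 + 4·13 + 27)/6 = 90/6 = 15; σ²_I = ((27−11)/6)² = 7.111
te_J = (3 + 4·4 + 5)/6 = 24/6 = 4; σ²_J = ((5−3)/6)² = 0.111

Forward pass:
ES_A = 0; EF_A = 14
ES_B = 14; EF_B = 14+9 = 23
ES_C = 14; EF_C = 14+10 = 24
ES_D = 14; EF_D = 14+12 = 26
ES_E = 14; EF_E = 14+7 = 21
ES_F = 26; EF_F = 26+5 = 31
ES_G = 14; EF_G = 14+6 = 20
ES_H = 26; EF_H = 26+9 = 35
ES_I = max(EF_C=24, EF_D=26) = 26; EF_I = 26+15 = 41
ES_J = max(EF_B=23, EF_E=21, EF_F=31, EF_G=20, EF_H=35, EF_I=41) = 41; EF_J = 41+4 = 45
Expected project duration μ = 45 days. Critical path: A → D → I → J.

Variance along critical path = 0.444 + 2.778 + 7.111 + 0.111 = 10.444; σ = 3.232 days.
D = μ + z·σ = 45 + 1.282·3.232 = 49.1 days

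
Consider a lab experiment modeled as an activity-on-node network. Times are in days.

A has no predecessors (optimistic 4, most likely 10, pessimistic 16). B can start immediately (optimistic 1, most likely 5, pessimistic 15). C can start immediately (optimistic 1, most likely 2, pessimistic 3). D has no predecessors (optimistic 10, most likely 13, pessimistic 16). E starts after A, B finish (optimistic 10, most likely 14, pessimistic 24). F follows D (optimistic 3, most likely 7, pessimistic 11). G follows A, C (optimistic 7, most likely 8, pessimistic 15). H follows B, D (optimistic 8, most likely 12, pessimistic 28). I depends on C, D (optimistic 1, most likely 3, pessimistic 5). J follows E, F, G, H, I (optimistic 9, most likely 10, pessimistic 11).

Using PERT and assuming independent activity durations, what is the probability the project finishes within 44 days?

te_A = (4 + 4·10 + 16)/6 = 60/6 = 10; σ²_A = ((16−4)/6)² = 4.000
te_B = (1 + 4·5 + 15)/6 = 36/6 = 6; σ²_B = ((15−1)/6)² = 5.444
te_C = (1 + 4·2 + 3)/6 = 12/6 = 2; σ²_C = ((3−1)/6)² = 0.111
te_D = (10 + 4·13 + 16)/6 = 78/6 = 13; σ²_D = ((16−10)/6)² = 1.000
te_E = (10 + 4·14 + 24)/6 = 90/6 = 15; σ²_E = ((24−10)/6)² = 5.444
te_F = (3 + 4·7 + 11)/6 = 42/6 = 7; σ²_F = ((11−3)/6)² = 1.778
te_G = (7 + 4·8 + 15)/6 = 54/6 = 9; σ²_G = ((15−7)/6)² = 1.778
te_H = (8 + 4·12 + 28)/6 = 84/6 = 14; σ²_H = ((28−8)/6)² = 11.111
te_I = (1 + 4·3 + 5)/6 = 18/6 = 3; σ²_I = ((5−1)/6)² = 0.444
te_J = (9 + 4·10 + 11)/6 = 60/6 = 10; σ²_J = ((11−9)/6)² = 0.111

Forward pass:
ES_A = 0; EF_A = 10
ES_B = 0; EF_B = 6
ES_C = 0; EF_C = 2
ES_D = 0; EF_D = 13
ES_E = max(EF_A=10, EF_B=6) = 10; EF_E = 10+15 = 25
ES_F = 13; EF_F = 13+7 = 20
ES_G = max(EF_A=10, EF_C=2) = 10; EF_G = 10+9 = 19
ES_H = max(EF_B=6, EF_D=13) = 13; EF_H = 13+14 = 27
ES_I = max(EF_C=2, EF_D=13) = 13; EF_I = 13+3 = 16
ES_J = max(EF_E=25, EF_F=20, EF_G=19, EF_H=27, EF_I=16) = 27; EF_J = 27+10 = 37
Expected project duration μ = 37 days. Critical path: D → H → J.

Variance along critical path = 1.000 + 11.111 + 0.111 = 12.222; σ = √12.222 = 3.496 days.
Z = (44 − 37) / 3.496 = 2.002
P(T ≤ 44) = Φ(2.002) ≈ 0.977

0.977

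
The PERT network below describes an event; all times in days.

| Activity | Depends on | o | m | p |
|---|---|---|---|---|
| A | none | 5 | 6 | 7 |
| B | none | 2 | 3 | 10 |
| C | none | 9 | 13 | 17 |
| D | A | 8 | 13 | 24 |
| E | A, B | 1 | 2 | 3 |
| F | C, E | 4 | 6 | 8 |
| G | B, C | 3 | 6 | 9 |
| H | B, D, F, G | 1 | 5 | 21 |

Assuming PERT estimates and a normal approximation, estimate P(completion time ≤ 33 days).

te_A = (5 + 4·6 + 7)/6 = 36/6 = 6; σ²_A = ((7−5)/6)² = 0.111
te_B = (2 + 4·3 + 10)/6 = 24/6 = 4; σ²_B = ((10−2)/6)² = 1.778
te_C = (9 + 4·13 + 17)/6 = 78/6 = 13; σ²_C = ((17−9)/6)² = 1.778
te_D = (8 + 4·13 + 24)/6 = 84/6 = 14; σ²_D = ((24−8)/6)² = 7.111
te_E = (1 + 4·2 + 3)/6 = 12/6 = 2; σ²_E = ((3−1)/6)² = 0.111
te_F = (4 + 4·6 + 8)/6 = 36/6 = 6; σ²_F = ((8−4)/6)² = 0.444
te_G = (3 + 4·6 + 9)/6 = 36/6 = 6; σ²_G = ((9−3)/6)² = 1.000
te_H = (1 + 4·5 + 21)/6 = 42/6 = 7; σ²_H = ((21−1)/6)² = 11.111

Forward pass:
ES_A = 0; EF_A = 6
ES_B = 0; EF_B = 4
ES_C = 0; EF_C = 13
ES_D = 6; EF_D = 6+14 = 20
ES_E = max(EF_A=6, EF_B=4) = 6; EF_E = 6+2 = 8
ES_F = max(EF_C=13, EF_E=8) = 13; EF_F = 13+6 = 19
ES_G = max(EF_B=4, EF_C=13) = 13; EF_G = 13+6 = 19
ES_H = max(EF_B=4, EF_D=20, EF_F=19, EF_G=19) = 20; EF_H = 20+7 = 27
Expected project duration μ = 27 days. Critical path: A → D → H.

Variance along critical path = 0.111 + 7.111 + 11.111 = 18.333; σ = √18.333 = 4.282 days.
Z = (33 − 27) / 4.282 = 1.401
P(T ≤ 33) = Φ(1.401) ≈ 0.919

0.919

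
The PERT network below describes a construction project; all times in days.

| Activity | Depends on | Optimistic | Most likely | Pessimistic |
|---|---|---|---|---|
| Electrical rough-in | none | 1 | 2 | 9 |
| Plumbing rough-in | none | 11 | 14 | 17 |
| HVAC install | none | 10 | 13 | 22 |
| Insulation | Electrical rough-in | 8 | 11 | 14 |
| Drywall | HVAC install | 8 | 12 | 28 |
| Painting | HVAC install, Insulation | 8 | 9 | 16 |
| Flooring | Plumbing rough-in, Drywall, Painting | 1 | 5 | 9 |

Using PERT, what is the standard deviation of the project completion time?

4.11 days

te_Electrical rough-in = (1 + 4·2 + 9)/6 = 18/6 = 3; σ²_Electrical rough-in = ((9−1)/6)² = 1.778
te_Plumbing rough-in = (11 + 4·14 + 17)/6 = 84/6 = 14; σ²_Plumbing rough-in = ((17−11)/6)² = 1.000
te_HVAC install = (10 + 4·13 + 22)/6 = 84/6 = 14; σ²_HVAC install = ((22−10)/6)² = 4.000
te_Insulation = (8 + 4·11 + 14)/6 = 66/6 = 11; σ²_Insulation = ((14−8)/6)² = 1.000
te_Drywall = (8 + 4·12 + 28)/6 = 84/6 = 14; σ²_Drywall = ((28−8)/6)² = 11.111
te_Painting = (8 + 4·9 + 16)/6 = 60/6 = 10; σ²_Painting = ((16−8)/6)² = 1.778
te_Flooring = (1 + 4·5 + 9)/6 = 30/6 = 5; σ²_Flooring = ((9−1)/6)² = 1.778

Forward pass:
ES_Electrical rough-in = 0; EF_Electrical rough-in = 3
ES_Plumbing rough-in = 0; EF_Plumbing rough-in = 14
ES_HVAC install = 0; EF_HVAC install = 14
ES_Insulation = 3; EF_Insulation = 3+11 = 14
ES_Drywall = 14; EF_Drywall = 14+14 = 28
ES_Painting = max(EF_HVAC install=14, EF_Insulation=14) = 14; EF_Painting = 14+10 = 24
ES_Flooring = max(EF_Plumbing rough-in=14, EF_Drywall=28, EF_Painting=24) = 28; EF_Flooring = 28+5 = 33
Expected project duration μ = 33 days. Critical path: HVAC install → Drywall → Flooring.

Variance along critical path = 4.000 + 11.111 + 1.778 = 16.889
σ = √16.889 = 4.110 days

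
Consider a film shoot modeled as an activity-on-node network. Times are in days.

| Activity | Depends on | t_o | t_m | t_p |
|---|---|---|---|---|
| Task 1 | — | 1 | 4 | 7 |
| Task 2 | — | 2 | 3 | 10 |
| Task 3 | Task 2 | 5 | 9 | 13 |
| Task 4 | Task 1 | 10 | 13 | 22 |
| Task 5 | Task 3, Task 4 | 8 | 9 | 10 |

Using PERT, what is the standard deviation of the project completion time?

2.26 days

te_Task 1 = (1 + 4·4 + 7)/6 = 24/6 = 4; σ²_Task 1 = ((7−1)/6)² = 1.000
te_Task 2 = (2 + 4·3 + 10)/6 = 24/6 = 4; σ²_Task 2 = ((10−2)/6)² = 1.778
te_Task 3 = (5 + 4·9 + 13)/6 = 54/6 = 9; σ²_Task 3 = ((13−5)/6)² = 1.778
te_Task 4 = (10 + 4·13 + 22)/6 = 84/6 = 14; σ²_Task 4 = ((22−10)/6)² = 4.000
te_Task 5 = (8 + 4·9 + 10)/6 = 54/6 = 9; σ²_Task 5 = ((10−8)/6)² = 0.111

Forward pass:
ES_Task 1 = 0; EF_Task 1 = 4
ES_Task 2 = 0; EF_Task 2 = 4
ES_Task 3 = 4; EF_Task 3 = 4+9 = 13
ES_Task 4 = 4; EF_Task 4 = 4+14 = 18
ES_Task 5 = max(EF_Task 3=13, EF_Task 4=18) = 18; EF_Task 5 = 18+9 = 27
Expected project duration μ = 27 days. Critical path: Task 1 → Task 4 → Task 5.

Variance along critical path = 1.000 + 4.000 + 0.111 = 5.111
σ = √5.111 = 2.261 days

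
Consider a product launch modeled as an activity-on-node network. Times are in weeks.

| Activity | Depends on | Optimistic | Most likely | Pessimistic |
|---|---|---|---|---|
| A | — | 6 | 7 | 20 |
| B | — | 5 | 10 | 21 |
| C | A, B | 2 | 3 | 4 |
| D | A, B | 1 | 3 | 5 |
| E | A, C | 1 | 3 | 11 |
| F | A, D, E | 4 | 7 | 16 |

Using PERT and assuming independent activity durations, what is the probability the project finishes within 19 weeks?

0.031

te_A = (6 + 4·7 + 20)/6 = 54/6 = 9; σ²_A = ((20−6)/6)² = 5.444
te_B = (5 + 4·10 + 21)/6 = 66/6 = 11; σ²_B = ((21−5)/6)² = 7.111
te_C = (2 + 4·3 + 4)/6 = 18/6 = 3; σ²_C = ((4−2)/6)² = 0.111
te_D = (1 + 4·3 + 5)/6 = 18/6 = 3; σ²_D = ((5−1)/6)² = 0.444
te_E = (1 + 4·3 + 11)/6 = 24/6 = 4; σ²_E = ((11−1)/6)² = 2.778
te_F = (4 + 4·7 + 16)/6 = 48/6 = 8; σ²_F = ((16−4)/6)² = 4.000

Forward pass:
ES_A = 0; EF_A = 9
ES_B = 0; EF_B = 11
ES_C = max(EF_A=9, EF_B=11) = 11; EF_C = 11+3 = 14
ES_D = max(EF_A=9, EF_B=11) = 11; EF_D = 11+3 = 14
ES_E = max(EF_A=9, EF_C=14) = 14; EF_E = 14+4 = 18
ES_F = max(EF_A=9, EF_D=14, EF_E=18) = 18; EF_F = 18+8 = 26
Expected project duration μ = 26 weeks. Critical path: B → C → E → F.

Variance along critical path = 7.111 + 0.111 + 2.778 + 4.000 = 14.000; σ = √14.000 = 3.742 weeks.
Z = (19 − 26) / 3.742 = -1.871
P(T ≤ 19) = Φ(-1.871) ≈ 0.031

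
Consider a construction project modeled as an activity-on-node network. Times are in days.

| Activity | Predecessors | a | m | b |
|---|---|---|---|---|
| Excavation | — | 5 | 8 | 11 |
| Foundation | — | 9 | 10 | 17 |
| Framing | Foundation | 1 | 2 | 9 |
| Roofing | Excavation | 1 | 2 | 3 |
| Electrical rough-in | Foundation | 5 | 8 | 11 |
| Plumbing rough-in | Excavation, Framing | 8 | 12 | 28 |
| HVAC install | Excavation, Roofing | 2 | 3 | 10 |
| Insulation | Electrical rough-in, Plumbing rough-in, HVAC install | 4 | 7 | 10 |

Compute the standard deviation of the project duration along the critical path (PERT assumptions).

te_Excavation = (5 + 4·8 + 11)/6 = 48/6 = 8; σ²_Excavation = ((11−5)/6)² = 1.000
te_Foundation = (9 + 4·10 + 17)/6 = 66/6 = 11; σ²_Foundation = ((17−9)/6)² = 1.778
te_Framing = (1 + 4·2 + 9)/6 = 18/6 = 3; σ²_Framing = ((9−1)/6)² = 1.778
te_Roofing = (1 + 4·2 + 3)/6 = 12/6 = 2; σ²_Roofing = ((3−1)/6)² = 0.111
te_Electrical rough-in = (5 + 4·8 + 11)/6 = 48/6 = 8; σ²_Electrical rough-in = ((11−5)/6)² = 1.000
te_Plumbing rough-in = (8 + 4·12 + 28)/6 = 84/6 = 14; σ²_Plumbing rough-in = ((28−8)/6)² = 11.111
te_HVAC install = (2 + 4·3 + 10)/6 = 24/6 = 4; σ²_HVAC install = ((10−2)/6)² = 1.778
te_Insulation = (4 + 4·7 + 10)/6 = 42/6 = 7; σ²_Insulation = ((10−4)/6)² = 1.000

Forward pass:
ES_Excavation = 0; EF_Excavation = 8
ES_Foundation = 0; EF_Foundation = 11
ES_Framing = 11; EF_Framing = 11+3 = 14
ES_Roofing = 8; EF_Roofing = 8+2 = 10
ES_Electrical rough-in = 11; EF_Electrical rough-in = 11+8 = 19
ES_Plumbing rough-in = max(EF_Excavation=8, EF_Framing=14) = 14; EF_Plumbing rough-in = 14+14 = 28
ES_HVAC install = max(EF_Excavation=8, EF_Roofing=10) = 10; EF_HVAC install = 10+4 = 14
ES_Insulation = max(EF_Electrical rough-in=19, EF_Plumbing rough-in=28, EF_HVAC install=14) = 28; EF_Insulation = 28+7 = 35
Expected project duration μ = 35 days. Critical path: Foundation → Framing → Plumbing rough-in → Insulation.

Variance along critical path = 1.778 + 1.778 + 11.111 + 1.000 = 15.667
σ = √15.667 = 3.958 days

3.96 days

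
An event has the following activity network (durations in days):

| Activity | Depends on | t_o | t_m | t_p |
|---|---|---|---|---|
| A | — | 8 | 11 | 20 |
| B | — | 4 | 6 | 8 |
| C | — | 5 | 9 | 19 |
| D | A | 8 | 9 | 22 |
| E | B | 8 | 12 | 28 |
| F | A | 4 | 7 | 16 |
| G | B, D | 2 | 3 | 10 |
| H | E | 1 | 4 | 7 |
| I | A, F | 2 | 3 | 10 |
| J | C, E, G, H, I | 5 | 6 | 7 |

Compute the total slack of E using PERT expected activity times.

3 days

te_A = (8 + 4·11 + 20)/6 = 72/6 = 12
te_B = (4 + 4·6 + 8)/6 = 36/6 = 6
te_C = (5 + 4·9 + 19)/6 = 60/6 = 10
te_D = (8 + 4·9 + 22)/6 = 66/6 = 11
te_E = (8 + 4·12 + 28)/6 = 84/6 = 14
te_F = (4 + 4·7 + 16)/6 = 48/6 = 8
te_G = (2 + 4·3 + 10)/6 = 24/6 = 4
te_H = (1 + 4·4 + 7)/6 = 24/6 = 4
te_I = (2 + 4·3 + 10)/6 = 24/6 = 4
te_J = (5 + 4·6 + 7)/6 = 36/6 = 6

Forward pass:
ES_A = 0; EF_A = 12
ES_B = 0; EF_B = 6
ES_C = 0; EF_C = 10
ES_D = 12; EF_D = 12+11 = 23
ES_E = 6; EF_E = 6+14 = 20
ES_F = 12; EF_F = 12+8 = 20
ES_G = max(EF_B=6, EF_D=23) = 23; EF_G = 23+4 = 27
ES_H = 20; EF_H = 20+4 = 24
ES_I = max(EF_A=12, EF_F=20) = 20; EF_I = 20+4 = 24
ES_J = max(EF_C=10, EF_E=20, EF_G=27, EF_H=24, EF_I=24) = 27; EF_J = 27+6 = 33
Expected project duration μ = 33 days. Critical path: A → D → G → J.

Backward pass:
LF_J = 33; LS_J = 33−6 = 27
LF_I = LS_J = 27; LS_I = 27−4 = 23
LF_H = LS_J = 27; LS_H = 27−4 = 23
LF_G = LS_J = 27; LS_G = 27−4 = 23
LF_F = LS_I = 23; LS_F = 23−8 = 15
LF_E = min(LS_H=23, LS_J=27) = 23; LS_E = 23−14 = 9
LF_D = LS_G = 23; LS_D = 23−11 = 12
LF_C = LS_J = 27; LS_C = 27−10 = 17
LF_B = min(LS_E=9, LS_G=23) = 9; LS_B = 9−6 = 3
LF_A = min(LS_D=12, LS_F=15, LS_I=23) = 12; LS_A = 12−12 = 0
Slack_E = LS_E − ES_E = 9 − 6 = 3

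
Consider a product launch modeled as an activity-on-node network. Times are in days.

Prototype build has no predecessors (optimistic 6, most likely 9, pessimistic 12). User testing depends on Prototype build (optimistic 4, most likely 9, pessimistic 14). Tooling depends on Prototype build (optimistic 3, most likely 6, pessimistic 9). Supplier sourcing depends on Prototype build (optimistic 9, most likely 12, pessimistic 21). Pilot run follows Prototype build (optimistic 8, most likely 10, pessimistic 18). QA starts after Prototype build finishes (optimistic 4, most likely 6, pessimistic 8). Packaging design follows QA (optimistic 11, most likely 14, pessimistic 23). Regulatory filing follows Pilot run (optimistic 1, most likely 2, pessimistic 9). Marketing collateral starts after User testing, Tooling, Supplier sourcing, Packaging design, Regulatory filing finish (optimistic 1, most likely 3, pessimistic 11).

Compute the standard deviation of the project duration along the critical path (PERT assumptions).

te_Prototype build = (6 + 4·9 + 12)/6 = 54/6 = 9; σ²_Prototype build = ((12−6)/6)² = 1.000
te_User testing = (4 + 4·9 + 14)/6 = 54/6 = 9; σ²_User testing = ((14−4)/6)² = 2.778
te_Tooling = (3 + 4·6 + 9)/6 = 36/6 = 6; σ²_Tooling = ((9−3)/6)² = 1.000
te_Supplier sourcing = (9 + 4·12 + 21)/6 = 78/6 = 13; σ²_Supplier sourcing = ((21−9)/6)² = 4.000
te_Pilot run = (8 + 4·10 + 18)/6 = 66/6 = 11; σ²_Pilot run = ((18−8)/6)² = 2.778
te_QA = (4 + 4·6 + 8)/6 = 36/6 = 6; σ²_QA = ((8−4)/6)² = 0.444
te_Packaging design = (11 + 4·14 + 23)/6 = 90/6 = 15; σ²_Packaging design = ((23−11)/6)² = 4.000
te_Regulatory filing = (1 + 4·2 + 9)/6 = 18/6 = 3; σ²_Regulatory filing = ((9−1)/6)² = 1.778
te_Marketing collateral = (1 + 4·3 + 11)/6 = 24/6 = 4; σ²_Marketing collateral = ((11−1)/6)² = 2.778

Forward pass:
ES_Prototype build = 0; EF_Prototype build = 9
ES_User testing = 9; EF_User testing = 9+9 = 18
ES_Tooling = 9; EF_Tooling = 9+6 = 15
ES_Supplier sourcing = 9; EF_Supplier sourcing = 9+13 = 22
ES_Pilot run = 9; EF_Pilot run = 9+11 = 20
ES_QA = 9; EF_QA = 9+6 = 15
ES_Packaging design = 15; EF_Packaging design = 15+15 = 30
ES_Regulatory filing = 20; EF_Regulatory filing = 20+3 = 23
ES_Marketing collateral = max(EF_User testing=18, EF_Tooling=15, EF_Supplier sourcing=22, EF_Packaging design=30, EF_Regulatory filing=23) = 30; EF_Marketing collateral = 30+4 = 34
Expected project duration μ = 34 days. Critical path: Prototype build → QA → Packaging design → Marketing collateral.

Variance along critical path = 1.000 + 0.444 + 4.000 + 2.778 = 8.222
σ = √8.222 = 2.867 days

2.87 days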